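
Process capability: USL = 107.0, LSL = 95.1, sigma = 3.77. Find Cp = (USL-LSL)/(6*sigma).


Cp = (USL - LSL) / (6 * sigma)
= (107.0 - 95.1) / (6 * 3.77)
= 11.9000 / 22.6200
= 0.5261

0.5261


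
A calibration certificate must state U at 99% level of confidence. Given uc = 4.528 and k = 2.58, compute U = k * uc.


U = k * uc
U = 2.58 * 4.528
U = 11.6822

11.6822


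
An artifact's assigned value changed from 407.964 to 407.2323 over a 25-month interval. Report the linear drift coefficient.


rate = (v2 - v1) / months
= (407.2323 - 407.964) / 25
= -0.7317 / 25
= -0.0293

-0.0293


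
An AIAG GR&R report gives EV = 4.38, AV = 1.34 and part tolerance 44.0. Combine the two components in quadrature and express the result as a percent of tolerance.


GRR = sqrt(EV^2 + AV^2) = sqrt(4.38^2 + 1.34^2) = 4.580393
%GRR = GRR / tol * 100 = 4.580393 / 44.0 * 100
%GRR = 10.4100

10.4100


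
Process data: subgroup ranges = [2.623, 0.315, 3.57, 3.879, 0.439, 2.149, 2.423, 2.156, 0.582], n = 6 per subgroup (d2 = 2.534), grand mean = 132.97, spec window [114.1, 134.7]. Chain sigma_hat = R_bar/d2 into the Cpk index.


R_bar = (2.623 + 0.315 + 3.57 + 3.879 + 0.439 + 2.149 + 2.423 + 2.156 + 0.582) / 9 = 2.0151111
sigma = R_bar / d2 = 2.0151111 / 2.534 = 0.79522932
Cp = (USL - LSL)/(6*sigma) = (134.7 - 114.1)/(6*0.79522932) = 4.3174
Cpu = (134.7 - 132.97)/(3*0.79522932) = 0.7252
Cpl = (132.97 - 114.1)/(3*0.79522932) = 7.9097
Cpk = min(Cpu, Cpl) = 0.7252

0.7252


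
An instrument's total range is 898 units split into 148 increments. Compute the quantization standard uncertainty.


resolution = range / divisions
resolution = 898 / 148 = 6.0675676
u_res = resolution / (2*sqrt(3))
u_res = 6.0675676 / 3.4641016
u_res = 1.7516

1.7516


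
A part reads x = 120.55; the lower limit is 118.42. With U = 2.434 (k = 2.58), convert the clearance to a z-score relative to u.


u = U / k = 2.434 / 2.58 = 0.94341085
margin = |LSL - x| = |118.42 - 120.55| = 2.13
z = margin / u = 2.13 / 0.94341085
z = 2.2578

2.2578


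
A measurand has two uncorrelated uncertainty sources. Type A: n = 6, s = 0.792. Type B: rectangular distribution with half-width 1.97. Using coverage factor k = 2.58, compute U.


u_A = s / sqrt(n) = 0.792 / sqrt(6) = 0.32333265
u_B = half_width / sqrt(3) = 1.97 / sqrt(3) = 1.13738
uc = sqrt(u_A^2 + u_B^2) = sqrt(0.32333265^2 + 1.13738^2) = 1.1824455
U = k * uc = 2.58 * 1.1824455
U = 3.0507

3.0507


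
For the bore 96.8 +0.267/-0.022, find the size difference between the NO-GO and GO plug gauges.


GO = nominal - lower_tol (smallest hole = maximum material condition)
GO = 96.8 - 0.022 = 96.778
NO-GO = nominal + upper_tol (largest hole = least material condition)
NO-GO = 96.8 + 0.267 = 97.067
spread = NO-GO - GO = 97.067 - 96.778 = 0.2890

0.2890


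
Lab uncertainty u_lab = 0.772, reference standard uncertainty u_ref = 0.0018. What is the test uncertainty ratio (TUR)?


TUR = u_lab / u_ref
= 0.772 / 0.0018
= 428.8889

428.8889


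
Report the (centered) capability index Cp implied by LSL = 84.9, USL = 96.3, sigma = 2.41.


Cp = (USL - LSL) / (6 * sigma)
= (96.3 - 84.9) / (6 * 2.41)
= 11.4000 / 14.4600
= 0.7884

0.7884


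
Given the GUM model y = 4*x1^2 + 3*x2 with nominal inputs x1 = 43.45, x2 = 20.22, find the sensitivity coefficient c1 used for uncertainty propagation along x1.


y = 4*x1^2 + 3*x2
dy/dx1 = 2*4*x1
Evaluate at x1 = 43.45: c1 = 8 * 43.45
c1 = 347.6000

347.6000


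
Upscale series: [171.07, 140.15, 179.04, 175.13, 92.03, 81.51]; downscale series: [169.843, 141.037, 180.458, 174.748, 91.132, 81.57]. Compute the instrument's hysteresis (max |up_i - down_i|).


|171.07 - 169.843| = 1.2270
|140.15 - 141.037| = 0.8870
|179.04 - 180.458| = 1.4180
|175.13 - 174.748| = 0.3820
|92.03 - 91.132| = 0.8980
|81.51 - 81.57| = 0.0600
hysteresis = max(diffs) = 1.4180

1.4180


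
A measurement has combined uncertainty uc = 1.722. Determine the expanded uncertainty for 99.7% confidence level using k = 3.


U = k * uc
U = 3 * 1.722
U = 5.1660

5.1660


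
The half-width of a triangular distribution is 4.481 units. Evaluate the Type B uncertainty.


u_B = half_width / sqrt(6)
u_B = 4.481 / 2.4494897
u_B = 1.8294

1.8294


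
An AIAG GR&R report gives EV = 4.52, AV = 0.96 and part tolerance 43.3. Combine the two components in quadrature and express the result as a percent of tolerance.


GRR = sqrt(EV^2 + AV^2) = sqrt(4.52^2 + 0.96^2) = 4.6208224
%GRR = GRR / tol * 100 = 4.6208224 / 43.3 * 100
%GRR = 10.6716

10.6716


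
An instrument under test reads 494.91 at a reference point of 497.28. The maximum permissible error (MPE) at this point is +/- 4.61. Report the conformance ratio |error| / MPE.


e = indication - reference = 494.91 - 497.28 = -2.3700
|e| = 2.3700
ratio = |e| / MPE = 2.3700 / 4.61
ratio = 0.5141

0.5141


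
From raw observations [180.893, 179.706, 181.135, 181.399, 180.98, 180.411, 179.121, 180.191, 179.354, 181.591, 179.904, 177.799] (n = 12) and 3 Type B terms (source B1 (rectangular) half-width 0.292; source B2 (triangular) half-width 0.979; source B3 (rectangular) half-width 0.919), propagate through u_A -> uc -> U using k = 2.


mean = (180.893 + 179.706 + 181.135 + 181.399 + 180.98 + 180.411 + 179.121 + 180.191 + 179.354 + 181.591 + 179.904 + 177.799) / 12 = 180.207
s = sqrt(sum((x - mean)^2)/(n-1)) = 1.1018901
u_A = s / sqrt(n) = 1.1018901 / sqrt(12) = 0.31808827
u_B1 = 0.292 / sqrt(3) = 0.16858628
u_B2 = 0.979 / sqrt(6) = 0.39967508
u_B3 = 0.919 / sqrt(3) = 0.5305849
uc = sqrt(0.31808827^2 + 0.16858628^2 + 0.39967508^2 + 0.5305849^2) = 0.75555409
U = k * uc = 2 * 0.75555409
U = 1.5111

1.5111


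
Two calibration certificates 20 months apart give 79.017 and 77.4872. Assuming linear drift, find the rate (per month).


rate = (v2 - v1) / months
= (77.4872 - 79.017) / 20
= -1.5298 / 20
= -0.0765

-0.0765


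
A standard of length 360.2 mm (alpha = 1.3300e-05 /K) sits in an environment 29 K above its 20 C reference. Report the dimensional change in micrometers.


dL = L * alpha * dT
= 360.2 * 1.3300e-05 * 29
= 0.1389291 mm
dL_um = 0.1389291 * 1000 = 138.9291 um

138.9291


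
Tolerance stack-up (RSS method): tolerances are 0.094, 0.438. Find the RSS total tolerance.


RSS = sqrt(0.094^2 + 0.438^2)
= sqrt(0.20068)
= 0.4480

0.4480


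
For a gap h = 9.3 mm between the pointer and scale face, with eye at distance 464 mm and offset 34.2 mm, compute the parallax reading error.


error = h * offset / d
= 9.3 * 34.2 / 464
= 0.6855

0.6855


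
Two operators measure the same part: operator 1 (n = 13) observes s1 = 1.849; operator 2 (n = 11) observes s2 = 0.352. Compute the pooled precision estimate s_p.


s_p = sqrt(((n1-1)*s1^2 + (n2-1)*s2^2) / (n1+n2-2))
numerator = (13-1)*1.849^2 + (11-1)*0.352^2 = 41.025612 + 1.23904 = 42.264652
denominator = 13 + 11 - 2 = 22
s_p^2 = 42.264652 / 22 = 1.9211205
s_p = sqrt(1.9211205) = 1.3860

1.3860


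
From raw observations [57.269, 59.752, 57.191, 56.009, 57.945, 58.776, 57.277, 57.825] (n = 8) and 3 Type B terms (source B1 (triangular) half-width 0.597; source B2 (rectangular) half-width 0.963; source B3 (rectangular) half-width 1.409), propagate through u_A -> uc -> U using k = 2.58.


mean = (57.269 + 59.752 + 57.191 + 56.009 + 57.945 + 58.776 + 57.277 + 57.825) / 8 = 57.7555
s = sqrt(sum((x - mean)^2)/(n-1)) = 1.12775
u_A = s / sqrt(n) = 1.12775 / sqrt(8) = 0.39871984
u_B1 = 0.597 / sqrt(6) = 0.24372423
u_B2 = 0.963 / sqrt(3) = 0.55598831
u_B3 = 1.409 / sqrt(3) = 0.81348653
uc = sqrt(0.39871984^2 + 0.24372423^2 + 0.55598831^2 + 0.81348653^2) = 1.0905331
U = k * uc = 2.58 * 1.0905331
U = 2.8136

2.8136


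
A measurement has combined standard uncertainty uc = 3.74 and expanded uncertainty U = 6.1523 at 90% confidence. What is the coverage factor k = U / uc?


k = U / uc
k = 6.1523 / 3.74
k = 1.645

1.645


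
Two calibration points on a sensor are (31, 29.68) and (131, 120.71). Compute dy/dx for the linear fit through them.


slope = (y2 - y1) / (x2 - x1)
= (120.71 - 29.68) / (131 - 31)
= 91.0300 / 100
= 0.9103

0.9103


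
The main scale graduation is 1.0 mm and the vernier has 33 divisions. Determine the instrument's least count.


LC = MSD / n_div
= 1.0 / 33
= 0.0303

0.0303


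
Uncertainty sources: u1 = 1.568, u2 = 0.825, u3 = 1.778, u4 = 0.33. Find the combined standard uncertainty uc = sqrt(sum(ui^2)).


uc = sqrt(1.568^2 + 0.825^2 + 1.778^2 + 0.33^2)
uc = sqrt(6.409433)
uc = 2.5317

2.5317


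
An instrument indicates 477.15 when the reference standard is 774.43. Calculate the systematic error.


Systematic error = measured - true
= 477.15 - 774.43
= -297.2800

-297.2800


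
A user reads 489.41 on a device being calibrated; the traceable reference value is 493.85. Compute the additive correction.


Correction = standard - reading
= 493.85 - 489.41
= 4.4400

4.4400


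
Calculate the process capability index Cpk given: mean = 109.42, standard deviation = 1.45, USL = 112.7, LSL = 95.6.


Cpu = (USL - mean) / (3*sigma) = (112.7 - 109.42) / (3*1.45) = 0.7540
Cpl = (mean - LSL) / (3*sigma) = (109.42 - 95.6) / (3*1.45) = 3.1770
Cpk = min(Cpu, Cpl) = 0.7540

0.7540


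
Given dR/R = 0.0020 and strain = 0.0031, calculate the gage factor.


GF = (dR/R) / epsilon
= 0.0020 / 0.0031
= 0.6452

0.6452


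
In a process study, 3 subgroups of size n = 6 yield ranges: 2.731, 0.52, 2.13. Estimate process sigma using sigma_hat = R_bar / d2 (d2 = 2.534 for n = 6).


R_bar = (2.731 + 0.52 + 2.13) / 3
R_bar = 5.381 / 3 = 1.7936667
sigma_hat = R_bar / d2 = 1.7936667 / 2.534 = 0.7078

0.7078


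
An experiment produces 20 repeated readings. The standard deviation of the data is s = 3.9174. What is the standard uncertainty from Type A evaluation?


u_A = s / sqrt(n)
u_A = 3.9174 / sqrt(20)
u_A = 3.9174 / 4.472136
u_A = 0.8760

0.8760


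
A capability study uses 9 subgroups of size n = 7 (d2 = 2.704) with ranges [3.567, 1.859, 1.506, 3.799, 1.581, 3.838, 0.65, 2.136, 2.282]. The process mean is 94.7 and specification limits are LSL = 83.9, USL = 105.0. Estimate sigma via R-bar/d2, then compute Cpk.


R_bar = (3.567 + 1.859 + 1.506 + 3.799 + 1.581 + 3.838 + 0.65 + 2.136 + 2.282) / 9 = 2.3575556
sigma = R_bar / d2 = 2.3575556 / 2.704 = 0.87187707
Cp = (USL - LSL)/(6*sigma) = (105.0 - 83.9)/(6*0.87187707) = 4.0334
Cpu = (105.0 - 94.7)/(3*0.87187707) = 3.9379
Cpl = (94.7 - 83.9)/(3*0.87187707) = 4.1290
Cpk = min(Cpu, Cpl) = 3.9379

3.9379


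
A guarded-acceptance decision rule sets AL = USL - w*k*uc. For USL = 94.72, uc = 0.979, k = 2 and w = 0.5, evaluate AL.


U = k * uc = 2 * 0.979 = 1.958
guard band g = w * U = 0.5 * 1.958 = 0.979
AL = USL - g = 94.72 - 0.979
AL = 93.7410

93.7410


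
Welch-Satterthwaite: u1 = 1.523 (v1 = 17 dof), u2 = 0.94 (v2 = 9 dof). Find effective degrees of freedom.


uc = sqrt(u1^2 + u2^2) = sqrt(1.523^2 + 0.94^2) = 1.7897288
v_eff = uc^4 / (u1^4/v1 + u2^4/v2)
= 1.7897288^4 / (1.523^4/17 + 0.94^4/9)
= 10.260037 / 0.40323311
v_eff = 25.4444

25.4444


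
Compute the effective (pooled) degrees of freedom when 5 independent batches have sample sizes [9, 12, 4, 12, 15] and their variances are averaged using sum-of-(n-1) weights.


nu = sum_i (n_i - 1)
nu = ((9 - 1) + (12 - 1) + (4 - 1) + (12 - 1) + (15 - 1))
nu = 8 + 11 + 3 + 11 + 14
nu = 47

47


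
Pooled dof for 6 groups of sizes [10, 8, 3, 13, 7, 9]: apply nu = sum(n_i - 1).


nu = sum_i (n_i - 1)
nu = ((10 - 1) + (8 - 1) + (3 - 1) + (13 - 1) + (7 - 1) + (9 - 1))
nu = 9 + 7 + 2 + 12 + 6 + 8
nu = 44

44


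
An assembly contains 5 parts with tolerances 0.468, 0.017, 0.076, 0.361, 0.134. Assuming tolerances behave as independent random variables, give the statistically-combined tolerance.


RSS = sqrt(0.468^2 + 0.017^2 + 0.076^2 + 0.361^2 + 0.134^2)
= sqrt(0.373366)
= 0.6110

0.6110


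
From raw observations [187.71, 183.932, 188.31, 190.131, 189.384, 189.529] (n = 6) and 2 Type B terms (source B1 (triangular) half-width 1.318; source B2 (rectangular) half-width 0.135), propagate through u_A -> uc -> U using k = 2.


mean = (187.71 + 183.932 + 188.31 + 190.131 + 189.384 + 189.529) / 6 = 188.166
s = sqrt(sum((x - mean)^2)/(n-1)) = 2.2520189
u_A = s / sqrt(n) = 2.2520189 / sqrt(6) = 0.91938287
u_B1 = 1.318 / sqrt(6) = 0.53807125
u_B2 = 0.135 / sqrt(3) = 0.077942286
uc = sqrt(0.91938287^2 + 0.53807125^2 + 0.077942286^2) = 1.0681107
U = k * uc = 2 * 1.0681107
U = 2.1362

2.1362


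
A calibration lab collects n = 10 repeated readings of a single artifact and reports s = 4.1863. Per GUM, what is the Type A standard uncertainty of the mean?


u_A = s / sqrt(n)
u_A = 4.1863 / sqrt(10)
u_A = 4.1863 / 3.1622777
u_A = 1.3238

1.3238


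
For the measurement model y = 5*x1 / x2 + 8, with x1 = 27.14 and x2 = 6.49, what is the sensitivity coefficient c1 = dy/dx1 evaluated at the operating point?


y = 5*x1 / x2 + 8
dy/dx1 = 5/x2
Evaluate at x2 = 6.49: c1 = 5 / 6.49
c1 = 0.7704

0.7704


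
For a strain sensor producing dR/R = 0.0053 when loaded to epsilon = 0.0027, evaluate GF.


GF = (dR/R) / epsilon
= 0.0053 / 0.0027
= 1.9630

1.9630


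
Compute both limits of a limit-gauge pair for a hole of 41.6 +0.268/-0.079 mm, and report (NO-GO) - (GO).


GO = nominal - lower_tol (smallest hole = maximum material condition)
GO = 41.6 - 0.079 = 41.521
NO-GO = nominal + upper_tol (largest hole = least material condition)
NO-GO = 41.6 + 0.268 = 41.868
spread = NO-GO - GO = 41.868 - 41.521 = 0.3470

0.3470


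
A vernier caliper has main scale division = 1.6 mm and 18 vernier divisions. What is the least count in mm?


LC = MSD / n_div
= 1.6 / 18
= 0.0889

0.0889


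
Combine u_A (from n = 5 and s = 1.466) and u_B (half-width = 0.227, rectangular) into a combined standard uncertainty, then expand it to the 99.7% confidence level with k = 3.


u_A = s / sqrt(n) = 1.466 / sqrt(5) = 0.65561513
u_B = half_width / sqrt(3) = 0.227 / sqrt(3) = 0.13105851
uc = sqrt(u_A^2 + u_B^2) = sqrt(0.65561513^2 + 0.13105851^2) = 0.66858622
U = k * uc = 3 * 0.66858622
U = 2.0058

2.0058


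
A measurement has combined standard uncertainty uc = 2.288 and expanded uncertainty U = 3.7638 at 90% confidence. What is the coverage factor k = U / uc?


k = U / uc
k = 3.7638 / 2.288
k = 1.645

1.645


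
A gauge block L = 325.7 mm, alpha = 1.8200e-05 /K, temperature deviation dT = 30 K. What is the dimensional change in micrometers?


dL = L * alpha * dT
= 325.7 * 1.8200e-05 * 30
= 0.1778322 mm
dL_um = 0.1778322 * 1000 = 177.8322 um

177.8322


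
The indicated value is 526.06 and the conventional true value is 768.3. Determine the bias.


Systematic error = measured - true
= 526.06 - 768.3
= -242.2400

-242.2400


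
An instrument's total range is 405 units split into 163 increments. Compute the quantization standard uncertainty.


resolution = range / divisions
resolution = 405 / 163 = 2.4846626
u_res = resolution / (2*sqrt(3))
u_res = 2.4846626 / 3.4641016
u_res = 0.7173

0.7173


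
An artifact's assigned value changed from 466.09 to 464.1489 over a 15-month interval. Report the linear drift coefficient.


rate = (v2 - v1) / months
= (464.1489 - 466.09) / 15
= -1.9411 / 15
= -0.1294

-0.1294


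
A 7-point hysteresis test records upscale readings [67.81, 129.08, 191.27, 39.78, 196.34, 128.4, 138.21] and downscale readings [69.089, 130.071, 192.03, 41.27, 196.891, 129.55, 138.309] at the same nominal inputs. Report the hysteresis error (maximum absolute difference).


|67.81 - 69.089| = 1.2790
|129.08 - 130.071| = 0.9910
|191.27 - 192.03| = 0.7600
|39.78 - 41.27| = 1.4900
|196.34 - 196.891| = 0.5510
|128.4 - 129.55| = 1.1500
|138.21 - 138.309| = 0.0990
hysteresis = max(diffs) = 1.4900

1.4900


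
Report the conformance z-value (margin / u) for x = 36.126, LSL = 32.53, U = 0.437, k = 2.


u = U / k = 0.437 / 2 = 0.2185
margin = |LSL - x| = |32.53 - 36.126| = 3.596
z = margin / u = 3.596 / 0.2185
z = 16.4577

16.4577


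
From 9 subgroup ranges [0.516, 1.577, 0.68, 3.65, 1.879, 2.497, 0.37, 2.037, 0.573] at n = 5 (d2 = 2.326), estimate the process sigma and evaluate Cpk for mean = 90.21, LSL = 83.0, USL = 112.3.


R_bar = (0.516 + 1.577 + 0.68 + 3.65 + 1.879 + 2.497 + 0.37 + 2.037 + 0.573) / 9 = 1.531
sigma = R_bar / d2 = 1.531 / 2.326 = 0.65821152
Cp = (USL - LSL)/(6*sigma) = (112.3 - 83.0)/(6*0.65821152) = 7.4191
Cpu = (112.3 - 90.21)/(3*0.65821152) = 11.1869
Cpl = (90.21 - 83.0)/(3*0.65821152) = 3.6513
Cpk = min(Cpu, Cpl) = 3.6513

3.6513


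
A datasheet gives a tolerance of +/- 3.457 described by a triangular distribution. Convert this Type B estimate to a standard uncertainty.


u_B = half_width / sqrt(6)
u_B = 3.457 / 2.4494897
u_B = 1.4113

1.4113


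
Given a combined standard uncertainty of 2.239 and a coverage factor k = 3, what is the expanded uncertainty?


U = k * uc
U = 3 * 2.239
U = 6.7170

6.7170


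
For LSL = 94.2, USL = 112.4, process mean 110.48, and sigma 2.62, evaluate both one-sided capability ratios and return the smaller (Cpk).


Cpu = (USL - mean) / (3*sigma) = (112.4 - 110.48) / (3*2.62) = 0.2443
Cpl = (mean - LSL) / (3*sigma) = (110.48 - 94.2) / (3*2.62) = 2.0712
Cpk = min(Cpu, Cpl) = 0.2443

0.2443


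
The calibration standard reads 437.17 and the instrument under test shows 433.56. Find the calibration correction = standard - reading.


Correction = standard - reading
= 437.17 - 433.56
= 3.6100

3.6100


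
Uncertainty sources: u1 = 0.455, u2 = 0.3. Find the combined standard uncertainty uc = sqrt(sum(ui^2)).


uc = sqrt(0.455^2 + 0.3^2)
uc = sqrt(0.297025)
uc = 0.5450

0.5450


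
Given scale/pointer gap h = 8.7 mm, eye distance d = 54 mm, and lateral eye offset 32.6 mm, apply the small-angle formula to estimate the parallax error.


error = h * offset / d
= 8.7 * 32.6 / 54
= 5.2522

5.2522


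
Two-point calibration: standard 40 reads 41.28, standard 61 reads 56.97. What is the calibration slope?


slope = (y2 - y1) / (x2 - x1)
= (56.97 - 41.28) / (61 - 40)
= 15.6900 / 21
= 0.7471

0.7471


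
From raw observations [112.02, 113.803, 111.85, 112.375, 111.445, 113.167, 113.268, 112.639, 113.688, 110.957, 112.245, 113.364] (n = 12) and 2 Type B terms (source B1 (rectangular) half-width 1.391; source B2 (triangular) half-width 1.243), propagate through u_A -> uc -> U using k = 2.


mean = (112.02 + 113.803 + 111.85 + 112.375 + 111.445 + 113.167 + 113.268 + 112.639 + 113.688 + 110.957 + 112.245 + 113.364) / 12 = 112.5684167
s = sqrt(sum((x - mean)^2)/(n-1)) = 0.90859216
u_A = s / sqrt(n) = 0.90859216 / sqrt(12) = 0.26228796
u_B1 = 1.391 / sqrt(3) = 0.80309422
u_B2 = 1.243 / sqrt(6) = 0.50745263
uc = sqrt(0.26228796^2 + 0.80309422^2 + 0.50745263^2) = 0.985527
U = k * uc = 2 * 0.985527
U = 1.9711

1.9711


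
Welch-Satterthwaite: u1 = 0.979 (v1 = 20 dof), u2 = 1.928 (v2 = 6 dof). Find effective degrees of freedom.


uc = sqrt(u1^2 + u2^2) = sqrt(0.979^2 + 1.928^2) = 2.1623194
v_eff = uc^4 / (u1^4/v1 + u2^4/v2)
= 2.1623194^4 / (0.979^4/20 + 1.928^4/6)
= 21.861471 / 2.3488399
v_eff = 9.3073

9.3073


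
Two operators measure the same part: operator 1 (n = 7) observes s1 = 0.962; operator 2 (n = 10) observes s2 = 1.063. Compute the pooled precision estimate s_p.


s_p = sqrt(((n1-1)*s1^2 + (n2-1)*s2^2) / (n1+n2-2))
numerator = (7-1)*0.962^2 + (10-1)*1.063^2 = 5.552664 + 10.169721 = 15.722385
denominator = 7 + 10 - 2 = 15
s_p^2 = 15.722385 / 15 = 1.048159
s_p = sqrt(1.048159) = 1.0238

1.0238


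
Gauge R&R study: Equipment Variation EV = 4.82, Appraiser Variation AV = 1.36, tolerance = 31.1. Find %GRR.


GRR = sqrt(EV^2 + AV^2) = sqrt(4.82^2 + 1.36^2) = 5.0081933
%GRR = GRR / tol * 100 = 5.0081933 / 31.1 * 100
%GRR = 16.1035

16.1035


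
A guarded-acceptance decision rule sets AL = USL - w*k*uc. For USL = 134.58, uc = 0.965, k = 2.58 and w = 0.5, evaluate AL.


U = k * uc = 2.58 * 0.965 = 2.4897
guard band g = w * U = 0.5 * 2.4897 = 1.24485
AL = USL - g = 134.58 - 1.24485
AL = 133.3351

133.3351


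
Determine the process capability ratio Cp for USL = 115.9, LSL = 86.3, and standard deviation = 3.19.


Cp = (USL - LSL) / (6 * sigma)
= (115.9 - 86.3) / (6 * 3.19)
= 29.6000 / 19.1400
= 1.5465

1.5465


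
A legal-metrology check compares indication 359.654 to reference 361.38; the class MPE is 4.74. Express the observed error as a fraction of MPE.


e = indication - reference = 359.654 - 361.38 = -1.7260
|e| = 1.7260
ratio = |e| / MPE = 1.7260 / 4.74
ratio = 0.3641

0.3641


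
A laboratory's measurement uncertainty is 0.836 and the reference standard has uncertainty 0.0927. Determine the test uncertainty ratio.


TUR = u_lab / u_ref
= 0.836 / 0.0927
= 9.0183

9.0183


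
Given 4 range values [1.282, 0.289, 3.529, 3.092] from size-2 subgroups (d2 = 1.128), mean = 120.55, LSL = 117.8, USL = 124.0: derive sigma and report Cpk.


R_bar = (1.282 + 0.289 + 3.529 + 3.092) / 4 = 2.048
sigma = R_bar / d2 = 2.048 / 1.128 = 1.8156028
Cp = (USL - LSL)/(6*sigma) = (124.0 - 117.8)/(6*1.8156028) = 0.5691
Cpu = (124.0 - 120.55)/(3*1.8156028) = 0.6334
Cpl = (120.55 - 117.8)/(3*1.8156028) = 0.5049
Cpk = min(Cpu, Cpl) = 0.5049

0.5049


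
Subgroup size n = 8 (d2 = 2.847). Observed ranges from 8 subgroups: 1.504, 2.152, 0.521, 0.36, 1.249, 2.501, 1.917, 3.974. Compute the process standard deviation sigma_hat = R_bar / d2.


R_bar = (1.504 + 2.152 + 0.521 + 0.36 + 1.249 + 2.501 + 1.917 + 3.974) / 8
R_bar = 14.178 / 8 = 1.77225
sigma_hat = R_bar / d2 = 1.77225 / 2.847 = 0.6225

0.6225


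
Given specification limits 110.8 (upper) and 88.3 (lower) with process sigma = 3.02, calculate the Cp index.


Cp = (USL - LSL) / (6 * sigma)
= (110.8 - 88.3) / (6 * 3.02)
= 22.5000 / 18.1200
= 1.2417

1.2417


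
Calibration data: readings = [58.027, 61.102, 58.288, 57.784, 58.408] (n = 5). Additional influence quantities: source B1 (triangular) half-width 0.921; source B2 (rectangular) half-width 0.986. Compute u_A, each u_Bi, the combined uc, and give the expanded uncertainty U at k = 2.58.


mean = (58.027 + 61.102 + 58.288 + 57.784 + 58.408) / 5 = 58.7218
s = sqrt(sum((x - mean)^2)/(n-1)) = 1.3522408
u_A = s / sqrt(n) = 1.3522408 / sqrt(5) = 0.60474047
u_B1 = 0.921 / sqrt(6) = 0.37599668
u_B2 = 0.986 / sqrt(3) = 0.56926737
uc = sqrt(0.60474047^2 + 0.37599668^2 + 0.56926737^2) = 0.91167422
U = k * uc = 2.58 * 0.91167422
U = 2.3521

2.3521


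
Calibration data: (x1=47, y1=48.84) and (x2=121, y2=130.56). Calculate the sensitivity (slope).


slope = (y2 - y1) / (x2 - x1)
= (130.56 - 48.84) / (121 - 47)
= 81.7200 / 74
= 1.1043

1.1043


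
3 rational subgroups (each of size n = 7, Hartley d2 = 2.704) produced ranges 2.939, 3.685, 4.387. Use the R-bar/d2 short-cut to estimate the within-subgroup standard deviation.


R_bar = (2.939 + 3.685 + 4.387) / 3
R_bar = 11.011 / 3 = 3.6703333
sigma_hat = R_bar / d2 = 3.6703333 / 2.704 = 1.3574

1.3574


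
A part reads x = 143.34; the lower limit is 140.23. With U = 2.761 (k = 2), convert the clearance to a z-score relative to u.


u = U / k = 2.761 / 2 = 1.3805
margin = |LSL - x| = |140.23 - 143.34| = 3.11
z = margin / u = 3.11 / 1.3805
z = 2.2528

2.2528


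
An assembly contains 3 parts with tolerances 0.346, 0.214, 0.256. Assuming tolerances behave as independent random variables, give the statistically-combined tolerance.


RSS = sqrt(0.346^2 + 0.214^2 + 0.256^2)
= sqrt(0.231048)
= 0.4807

0.4807


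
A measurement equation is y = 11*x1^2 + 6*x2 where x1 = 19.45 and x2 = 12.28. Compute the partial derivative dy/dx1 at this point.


y = 11*x1^2 + 6*x2
dy/dx1 = 2*11*x1
Evaluate at x1 = 19.45: c1 = 22 * 19.45
c1 = 427.9000

427.9000


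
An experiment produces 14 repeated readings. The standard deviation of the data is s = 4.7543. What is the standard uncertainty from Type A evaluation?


u_A = s / sqrt(n)
u_A = 4.7543 / sqrt(14)
u_A = 4.7543 / 3.7416574
u_A = 1.2706

1.2706


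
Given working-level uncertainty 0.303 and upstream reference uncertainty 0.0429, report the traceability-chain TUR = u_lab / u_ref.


TUR = u_lab / u_ref
= 0.303 / 0.0429
= 7.0629

7.0629


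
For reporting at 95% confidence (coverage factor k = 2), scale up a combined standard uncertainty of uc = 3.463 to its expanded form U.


U = k * uc
U = 2 * 3.463
U = 6.9260

6.9260


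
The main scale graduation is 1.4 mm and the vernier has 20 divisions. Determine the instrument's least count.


LC = MSD / n_div
= 1.4 / 20
= 0.0700

0.0700


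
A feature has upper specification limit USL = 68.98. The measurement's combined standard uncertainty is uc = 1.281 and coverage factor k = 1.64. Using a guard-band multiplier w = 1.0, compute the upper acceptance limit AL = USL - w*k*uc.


U = k * uc = 1.64 * 1.281 = 2.10084
guard band g = w * U = 1.0 * 2.10084 = 2.10084
AL = USL - g = 68.98 - 2.10084
AL = 66.8792

66.8792


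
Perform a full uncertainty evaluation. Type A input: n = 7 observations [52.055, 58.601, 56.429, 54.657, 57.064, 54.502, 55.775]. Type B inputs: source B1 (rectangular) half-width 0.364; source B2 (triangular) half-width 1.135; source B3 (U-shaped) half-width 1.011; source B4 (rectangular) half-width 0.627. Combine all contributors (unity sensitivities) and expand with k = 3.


mean = (52.055 + 58.601 + 56.429 + 54.657 + 57.064 + 54.502 + 55.775) / 7 = 55.58328571
s = sqrt(sum((x - mean)^2)/(n-1)) = 2.1026604
u_A = s / sqrt(n) = 2.1026604 / sqrt(7) = 0.79473093
u_B1 = 0.364 / sqrt(3) = 0.2101555
u_B2 = 1.135 / sqrt(6) = 0.46336181
u_B3 = 1.011 / sqrt(2) = 0.71488496
u_B4 = 0.627 / sqrt(3) = 0.36199862
uc = sqrt(0.79473093^2 + 0.2101555^2 + 0.46336181^2 + 0.71488496^2 + 0.36199862^2) = 1.2379702
U = k * uc = 3 * 1.2379702
U = 3.7139

3.7139


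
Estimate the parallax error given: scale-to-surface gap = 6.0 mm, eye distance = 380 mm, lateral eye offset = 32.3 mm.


error = h * offset / d
= 6.0 * 32.3 / 380
= 0.5100

0.5100


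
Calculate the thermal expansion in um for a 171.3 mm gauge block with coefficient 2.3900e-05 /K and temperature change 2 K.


dL = L * alpha * dT
= 171.3 * 2.3900e-05 * 2
= 0.0081881 mm
dL_um = 0.0081881 * 1000 = 8.1881 um

8.1881


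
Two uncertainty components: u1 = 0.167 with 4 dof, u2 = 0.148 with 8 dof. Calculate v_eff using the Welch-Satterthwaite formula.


uc = sqrt(u1^2 + u2^2) = sqrt(0.167^2 + 0.148^2) = 0.22314345
v_eff = uc^4 / (u1^4/v1 + u2^4/v2)
= 0.22314345^4 / (0.167^4/4 + 0.148^4/8)
= 0.0024793428 / 0.00025442223
v_eff = 9.7450

9.7450


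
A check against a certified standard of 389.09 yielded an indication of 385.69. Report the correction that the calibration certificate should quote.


Correction = standard - reading
= 389.09 - 385.69
= 3.4000

3.4000


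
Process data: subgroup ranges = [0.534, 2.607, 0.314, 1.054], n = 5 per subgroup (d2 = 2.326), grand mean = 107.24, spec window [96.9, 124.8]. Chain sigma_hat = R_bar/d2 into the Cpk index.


R_bar = (0.534 + 2.607 + 0.314 + 1.054) / 4 = 1.12725
sigma = R_bar / d2 = 1.12725 / 2.326 = 0.48463027
Cp = (USL - LSL)/(6*sigma) = (124.8 - 96.9)/(6*0.48463027) = 9.5949
Cpu = (124.8 - 107.24)/(3*0.48463027) = 12.0779
Cpl = (107.24 - 96.9)/(3*0.48463027) = 7.1120
Cpk = min(Cpu, Cpl) = 7.1120

7.1120


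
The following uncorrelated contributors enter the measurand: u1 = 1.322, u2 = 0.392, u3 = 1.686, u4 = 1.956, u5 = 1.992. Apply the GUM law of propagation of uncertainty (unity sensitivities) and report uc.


uc = sqrt(1.322^2 + 0.392^2 + 1.686^2 + 1.956^2 + 1.992^2)
uc = sqrt(12.537944)
uc = 3.5409

3.5409


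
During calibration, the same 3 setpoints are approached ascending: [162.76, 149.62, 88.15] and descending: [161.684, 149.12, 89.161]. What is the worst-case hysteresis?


|162.76 - 161.684| = 1.0760
|149.62 - 149.12| = 0.5000
|88.15 - 89.161| = 1.0110
hysteresis = max(diffs) = 1.0760

1.0760


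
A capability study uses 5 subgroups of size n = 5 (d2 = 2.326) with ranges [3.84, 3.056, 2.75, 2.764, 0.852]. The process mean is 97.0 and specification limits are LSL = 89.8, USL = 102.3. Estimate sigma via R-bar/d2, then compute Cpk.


R_bar = (3.84 + 3.056 + 2.75 + 2.764 + 0.852) / 5 = 2.6524
sigma = R_bar / d2 = 2.6524 / 2.326 = 1.1403267
Cp = (USL - LSL)/(6*sigma) = (102.3 - 89.8)/(6*1.1403267) = 1.8270
Cpu = (102.3 - 97.0)/(3*1.1403267) = 1.5493
Cpl = (97.0 - 89.8)/(3*1.1403267) = 2.1047
Cpk = min(Cpu, Cpl) = 1.5493

1.5493


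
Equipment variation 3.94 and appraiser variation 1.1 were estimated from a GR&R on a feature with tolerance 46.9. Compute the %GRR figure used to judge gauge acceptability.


GRR = sqrt(EV^2 + AV^2) = sqrt(3.94^2 + 1.1^2) = 4.0906723
%GRR = GRR / tol * 100 = 4.0906723 / 46.9 * 100
%GRR = 8.7221

8.7221


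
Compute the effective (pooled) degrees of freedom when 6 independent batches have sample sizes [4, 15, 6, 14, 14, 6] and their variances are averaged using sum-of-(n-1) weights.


nu = sum_i (n_i - 1)
nu = ((4 - 1) + (15 - 1) + (6 - 1) + (14 - 1) + (14 - 1) + (6 - 1))
nu = 3 + 14 + 5 + 13 + 13 + 5
nu = 53

53


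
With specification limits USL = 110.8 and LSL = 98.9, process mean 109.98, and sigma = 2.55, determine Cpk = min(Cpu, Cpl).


Cpu = (USL - mean) / (3*sigma) = (110.8 - 109.98) / (3*2.55) = 0.1072
Cpl = (mean - LSL) / (3*sigma) = (109.98 - 98.9) / (3*2.55) = 1.4484
Cpk = min(Cpu, Cpl) = 0.1072

0.1072


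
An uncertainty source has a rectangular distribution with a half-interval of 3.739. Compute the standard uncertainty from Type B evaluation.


u_B = half_width / sqrt(3)
u_B = 3.739 / 1.7320508
u_B = 2.1587

2.1587


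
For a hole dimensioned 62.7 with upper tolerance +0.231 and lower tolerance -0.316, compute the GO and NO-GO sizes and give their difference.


GO = nominal - lower_tol (smallest hole = maximum material condition)
GO = 62.7 - 0.316 = 62.384
NO-GO = nominal + upper_tol (largest hole = least material condition)
NO-GO = 62.7 + 0.231 = 62.931
spread = NO-GO - GO = 62.931 - 62.384 = 0.5470

0.5470


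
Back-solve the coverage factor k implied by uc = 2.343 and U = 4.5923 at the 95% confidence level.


k = U / uc
k = 4.5923 / 2.343
k = 1.96

1.96


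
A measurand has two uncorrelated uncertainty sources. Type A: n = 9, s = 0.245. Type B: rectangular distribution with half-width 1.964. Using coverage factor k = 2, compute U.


u_A = s / sqrt(n) = 0.245 / sqrt(9) = 0.081666667
u_B = half_width / sqrt(3) = 1.964 / sqrt(3) = 1.1339159
uc = sqrt(u_A^2 + u_B^2) = sqrt(0.081666667^2 + 1.1339159^2) = 1.136853
U = k * uc = 2 * 1.136853
U = 2.2737

2.2737


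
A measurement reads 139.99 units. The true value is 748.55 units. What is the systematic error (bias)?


Systematic error = measured - true
= 139.99 - 748.55
= -608.5600

-608.5600


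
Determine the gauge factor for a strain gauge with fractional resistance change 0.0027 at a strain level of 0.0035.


GF = (dR/R) / epsilon
= 0.0027 / 0.0035
= 0.7714

0.7714


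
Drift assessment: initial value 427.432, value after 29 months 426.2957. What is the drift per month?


rate = (v2 - v1) / months
= (426.2957 - 427.432) / 29
= -1.1363 / 29
= -0.0392

-0.0392


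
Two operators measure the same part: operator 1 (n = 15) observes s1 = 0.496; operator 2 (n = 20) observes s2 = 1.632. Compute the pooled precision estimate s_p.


s_p = sqrt(((n1-1)*s1^2 + (n2-1)*s2^2) / (n1+n2-2))
numerator = (15-1)*0.496^2 + (20-1)*1.632^2 = 3.444224 + 50.605056 = 54.04928
denominator = 15 + 20 - 2 = 33
s_p^2 = 54.04928 / 33 = 1.637857
s_p = sqrt(1.637857) = 1.2798

1.2798


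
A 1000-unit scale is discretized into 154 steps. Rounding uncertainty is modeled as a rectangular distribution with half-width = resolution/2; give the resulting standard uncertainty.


resolution = range / divisions
resolution = 1000 / 154 = 6.4935065
u_res = resolution / (2*sqrt(3))
u_res = 6.4935065 / 3.4641016
u_res = 1.8745

1.8745


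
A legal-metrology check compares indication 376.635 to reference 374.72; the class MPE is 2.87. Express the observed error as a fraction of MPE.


e = indication - reference = 376.635 - 374.72 = 1.9150
|e| = 1.9150
ratio = |e| / MPE = 1.9150 / 2.87
ratio = 0.6672

0.6672


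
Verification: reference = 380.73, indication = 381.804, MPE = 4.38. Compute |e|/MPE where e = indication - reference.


e = indication - reference = 381.804 - 380.73 = 1.0740
|e| = 1.0740
ratio = |e| / MPE = 1.0740 / 4.38
ratio = 0.2452

0.2452


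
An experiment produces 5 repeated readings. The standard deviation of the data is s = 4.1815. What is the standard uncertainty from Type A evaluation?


u_A = s / sqrt(n)
u_A = 4.1815 / sqrt(5)
u_A = 4.1815 / 2.236068
u_A = 1.8700

1.8700


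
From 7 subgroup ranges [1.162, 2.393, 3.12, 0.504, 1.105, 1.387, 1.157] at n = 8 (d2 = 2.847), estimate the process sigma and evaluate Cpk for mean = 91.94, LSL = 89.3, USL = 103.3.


R_bar = (1.162 + 2.393 + 3.12 + 0.504 + 1.105 + 1.387 + 1.157) / 7 = 1.5468571
sigma = R_bar / d2 = 1.5468571 / 2.847 = 0.5433288
Cp = (USL - LSL)/(6*sigma) = (103.3 - 89.3)/(6*0.5433288) = 4.2945
Cpu = (103.3 - 91.94)/(3*0.5433288) = 6.9694
Cpl = (91.94 - 89.3)/(3*0.5433288) = 1.6196
Cpk = min(Cpu, Cpl) = 1.6196

1.6196


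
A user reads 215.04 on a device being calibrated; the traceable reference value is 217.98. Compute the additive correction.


Correction = standard - reading
= 217.98 - 215.04
= 2.9400

2.9400


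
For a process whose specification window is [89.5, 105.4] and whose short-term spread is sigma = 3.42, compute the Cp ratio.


Cp = (USL - LSL) / (6 * sigma)
= (105.4 - 89.5) / (6 * 3.42)
= 15.9000 / 20.5200
= 0.7749

0.7749


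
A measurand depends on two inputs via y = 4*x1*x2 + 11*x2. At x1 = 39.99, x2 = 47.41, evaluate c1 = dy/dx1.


y = 4*x1*x2 + 11*x2
dy/dx1 = 4*x2
Evaluate at x2 = 47.41: c1 = 4 * 47.41
c1 = 189.6400

189.6400


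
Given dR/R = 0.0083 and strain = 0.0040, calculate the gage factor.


GF = (dR/R) / epsilon
= 0.0083 / 0.0040
= 2.0750

2.0750


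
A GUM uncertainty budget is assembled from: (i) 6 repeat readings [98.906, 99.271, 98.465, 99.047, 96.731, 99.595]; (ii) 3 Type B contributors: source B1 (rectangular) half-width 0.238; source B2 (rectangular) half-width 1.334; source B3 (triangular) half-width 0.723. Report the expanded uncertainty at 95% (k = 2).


mean = (98.906 + 99.271 + 98.465 + 99.047 + 96.731 + 99.595) / 6 = 98.66916667
s = sqrt(sum((x - mean)^2)/(n-1)) = 1.0214101
u_A = s / sqrt(n) = 1.0214101 / sqrt(6) = 0.41698893
u_B1 = 0.238 / sqrt(3) = 0.13740936
u_B2 = 1.334 / sqrt(3) = 0.77018526
u_B3 = 0.723 / sqrt(6) = 0.29516351
uc = sqrt(0.41698893^2 + 0.13740936^2 + 0.77018526^2 + 0.29516351^2) = 0.93438104
U = k * uc = 2 * 0.93438104
U = 1.8688

1.8688


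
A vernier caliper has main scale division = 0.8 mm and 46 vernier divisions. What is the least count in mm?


LC = MSD / n_div
= 0.8 / 46
= 0.0174

0.0174


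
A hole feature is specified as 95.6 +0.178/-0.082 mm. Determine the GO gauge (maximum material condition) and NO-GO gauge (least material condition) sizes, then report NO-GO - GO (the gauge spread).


GO = nominal - lower_tol (smallest hole = maximum material condition)
GO = 95.6 - 0.082 = 95.518
NO-GO = nominal + upper_tol (largest hole = least material condition)
NO-GO = 95.6 + 0.178 = 95.778
spread = NO-GO - GO = 95.778 - 95.518 = 0.2600

0.2600


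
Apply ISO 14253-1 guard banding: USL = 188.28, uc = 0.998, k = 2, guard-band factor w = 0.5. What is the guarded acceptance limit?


U = k * uc = 2 * 0.998 = 1.996
guard band g = w * U = 0.5 * 1.996 = 0.998
AL = USL - g = 188.28 - 0.998
AL = 187.2820

187.2820


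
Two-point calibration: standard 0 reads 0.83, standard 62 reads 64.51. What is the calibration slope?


slope = (y2 - y1) / (x2 - x1)
= (64.51 - 0.83) / (62 - 0)
= 63.6800 / 62
= 1.0271

1.0271


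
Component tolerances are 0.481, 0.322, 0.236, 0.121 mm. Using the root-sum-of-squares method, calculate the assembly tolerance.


RSS = sqrt(0.481^2 + 0.322^2 + 0.236^2 + 0.121^2)
= sqrt(0.405382)
= 0.6367

0.6367


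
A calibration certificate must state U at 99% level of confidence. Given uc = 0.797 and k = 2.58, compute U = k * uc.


U = k * uc
U = 2.58 * 0.797
U = 2.0563

2.0563


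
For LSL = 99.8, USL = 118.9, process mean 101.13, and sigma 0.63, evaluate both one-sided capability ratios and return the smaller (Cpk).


Cpu = (USL - mean) / (3*sigma) = (118.9 - 101.13) / (3*0.63) = 9.4021
Cpl = (mean - LSL) / (3*sigma) = (101.13 - 99.8) / (3*0.63) = 0.7037
Cpk = min(Cpu, Cpl) = 0.7037

0.7037


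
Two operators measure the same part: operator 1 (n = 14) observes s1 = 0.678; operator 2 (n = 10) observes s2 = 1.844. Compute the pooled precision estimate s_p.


s_p = sqrt(((n1-1)*s1^2 + (n2-1)*s2^2) / (n1+n2-2))
numerator = (14-1)*0.678^2 + (10-1)*1.844^2 = 5.975892 + 30.603024 = 36.578916
denominator = 14 + 10 - 2 = 22
s_p^2 = 36.578916 / 22 = 1.662678
s_p = sqrt(1.662678) = 1.2894

1.2894


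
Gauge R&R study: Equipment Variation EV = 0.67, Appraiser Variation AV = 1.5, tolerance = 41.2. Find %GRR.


GRR = sqrt(EV^2 + AV^2) = sqrt(0.67^2 + 1.5^2) = 1.6428329
%GRR = GRR / tol * 100 = 1.6428329 / 41.2 * 100
%GRR = 3.9875

3.9875


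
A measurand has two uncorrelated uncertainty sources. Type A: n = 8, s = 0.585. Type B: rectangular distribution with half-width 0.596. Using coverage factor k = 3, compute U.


u_A = s / sqrt(n) = 0.585 / sqrt(8) = 0.20682873
u_B = half_width / sqrt(3) = 0.596 / sqrt(3) = 0.34410076
uc = sqrt(u_A^2 + u_B^2) = sqrt(0.20682873^2 + 0.34410076^2) = 0.4014766
U = k * uc = 3 * 0.4014766
U = 1.2044

1.2044


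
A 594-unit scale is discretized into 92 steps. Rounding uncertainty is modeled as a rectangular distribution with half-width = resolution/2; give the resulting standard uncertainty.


resolution = range / divisions
resolution = 594 / 92 = 6.4565217
u_res = resolution / (2*sqrt(3))
u_res = 6.4565217 / 3.4641016
u_res = 1.8638

1.8638


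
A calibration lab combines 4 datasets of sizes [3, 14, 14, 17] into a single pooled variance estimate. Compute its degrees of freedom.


nu = sum_i (n_i - 1)
nu = ((3 - 1) + (14 - 1) + (14 - 1) + (17 - 1))
nu = 2 + 13 + 13 + 16
nu = 44

44


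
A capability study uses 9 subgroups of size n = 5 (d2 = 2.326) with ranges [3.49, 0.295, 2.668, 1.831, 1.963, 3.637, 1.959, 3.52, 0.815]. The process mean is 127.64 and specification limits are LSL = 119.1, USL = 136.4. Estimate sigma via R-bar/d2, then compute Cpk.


R_bar = (3.49 + 0.295 + 2.668 + 1.831 + 1.963 + 3.637 + 1.959 + 3.52 + 0.815) / 9 = 2.242
sigma = R_bar / d2 = 2.242 / 2.326 = 0.9638865
Cp = (USL - LSL)/(6*sigma) = (136.4 - 119.1)/(6*0.9638865) = 2.9914
Cpu = (136.4 - 127.64)/(3*0.9638865) = 3.0294
Cpl = (127.64 - 119.1)/(3*0.9638865) = 2.9533
Cpk = min(Cpu, Cpl) = 2.9533

2.9533


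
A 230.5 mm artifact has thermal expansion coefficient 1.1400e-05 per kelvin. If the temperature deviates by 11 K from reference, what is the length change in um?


dL = L * alpha * dT
= 230.5 * 1.1400e-05 * 11
= 0.0289047 mm
dL_um = 0.0289047 * 1000 = 28.9047 um

28.9047


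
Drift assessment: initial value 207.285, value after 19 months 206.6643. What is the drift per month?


rate = (v2 - v1) / months
= (206.6643 - 207.285) / 19
= -0.6207 / 19
= -0.0327

-0.0327


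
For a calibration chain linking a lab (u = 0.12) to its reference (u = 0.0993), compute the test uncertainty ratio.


TUR = u_lab / u_ref
= 0.12 / 0.0993
= 1.2085

1.2085


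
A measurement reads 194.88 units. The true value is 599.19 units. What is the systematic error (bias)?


Systematic error = measured - true
= 194.88 - 599.19
= -404.3100

-404.3100


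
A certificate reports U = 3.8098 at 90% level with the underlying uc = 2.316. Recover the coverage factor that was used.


k = U / uc
k = 3.8098 / 2.316
k = 1.645

1.645
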